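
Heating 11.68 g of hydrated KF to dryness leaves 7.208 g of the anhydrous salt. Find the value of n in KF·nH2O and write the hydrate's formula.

KF·2H2O

Mass of water lost = 11.68 − 7.208 = 4.472 g → 4.472 / 18.02 = 0.2482 mol H2O
Molar mass of KF = 58.10 g/mol → mol KF = 7.208 / 58.10 = 0.1241
n = 0.2482 / 0.1241 = 2.00 ≈ 2 → KF·2H2O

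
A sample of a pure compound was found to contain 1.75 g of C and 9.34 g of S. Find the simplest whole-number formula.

C: 1.75 g ÷ 12.01 g/mol = 0.1457 mol
S: 9.34 g ÷ 32.07 g/mol = 0.2912 mol
Smallest is C at 0.1457 mol; normalising gives C 1.000, S 1.999
Ratio ≈ 1:2, so the empirical formula is CS2

CS2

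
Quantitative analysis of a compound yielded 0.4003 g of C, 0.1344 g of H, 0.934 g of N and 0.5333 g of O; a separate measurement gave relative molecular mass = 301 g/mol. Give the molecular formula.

C5H20N10O5

C: 0.4003 g ÷ 12.01 g/mol = 0.03333 mol
H: 0.1344 g ÷ 1.008 g/mol = 0.1333 mol
N: 0.934 g ÷ 14.01 g/mol = 0.06667 mol
O: 0.5333 g ÷ 16.00 g/mol = 0.03333 mol
Divide by the smallest (0.03333 mol C): C 1.000, H 4.000, N 2.000, O 1.000
≈ 1:4:2:1 → CH4N2O
Empirical-formula mass = 60.06 g/mol
n = 301 / 60.06 = 5.01 ≈ 5
Molecular formula = (CH4N2O)×5 = C5H20N10O5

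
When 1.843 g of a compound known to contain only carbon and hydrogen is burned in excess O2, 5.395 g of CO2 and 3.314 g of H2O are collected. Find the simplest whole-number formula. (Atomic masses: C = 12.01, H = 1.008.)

CH3

mol C = 5.395 / 44.01 = 0.1226; mass C = 0.1226 × 12.01 = 1.472 g
mol H = 2 × (3.314 / 18.02) = 0.3678; mass H = 0.3678 × 1.008 = 0.3708 g
Divide by the smallest (0.1226 mol C): C 1.000, H 3.000
Ratio ≈ 1:3, so the empirical formula is CH3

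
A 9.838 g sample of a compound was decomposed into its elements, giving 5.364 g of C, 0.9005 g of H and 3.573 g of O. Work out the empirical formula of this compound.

C2H4O

C: 5.364 g ÷ 12.01 g/mol = 0.4466 mol
H: 0.9005 g ÷ 1.008 g/mol = 0.8934 mol
O: 3.573 g ÷ 16.00 g/mol = 0.2233 mol
Divide by the smallest (0.2233 mol O): C 2.000, H 4.000, O 1.000
≈ 2:4:1 → C2H4O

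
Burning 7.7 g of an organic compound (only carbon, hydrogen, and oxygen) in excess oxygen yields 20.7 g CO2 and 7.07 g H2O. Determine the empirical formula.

C6H10O

mol C = 20.7 / 44.01 = 0.4703; mass C = 0.4703 × 12.01 = 5.649 g
mol H = 2 × (7.07 / 18.02) = 0.7847; mass H = 0.7847 × 1.008 = 0.7910 g
mass O = 7.7 − (6.440) = 1.260 g → mol O = 0.07876
Smallest is O at 0.07876 mol; normalising gives C 5.972, H 9.963, O 1.000
Ratio ≈ 6:10:1, so the empirical formula is C6H10O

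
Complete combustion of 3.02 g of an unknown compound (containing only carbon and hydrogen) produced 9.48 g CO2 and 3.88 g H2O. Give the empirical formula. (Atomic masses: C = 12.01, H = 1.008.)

CH2

mol C = 9.48 / 44.01 = 0.2154; mass C = 0.2154 × 12.01 = 2.587 g
mol H = 2 × (3.88 / 18.02) = 0.4306; mass H = 0.4306 × 1.008 = 0.4341 g
Ratios (÷ 0.2154): C 1.000, H 1.999
Ratio ≈ 1:2, so the empirical formula is CH2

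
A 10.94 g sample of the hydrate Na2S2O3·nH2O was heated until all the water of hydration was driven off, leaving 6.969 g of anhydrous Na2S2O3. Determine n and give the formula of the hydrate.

Na2S2O3·5H2O

Mass of water lost = 10.94 − 6.969 = 3.971 g → 3.971 / 18.02 = 0.2204 mol H2O
Molar mass of Na2S2O3 = 158.12 g/mol → mol Na2S2O3 = 6.969 / 158.12 = 0.04407
n = 0.2204 / 0.04407 = 5.00 ≈ 5 → Na2S2O3·5H2O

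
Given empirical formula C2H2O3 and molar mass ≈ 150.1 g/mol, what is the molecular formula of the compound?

C4H4O6

Empirical-formula mass = 74.04 g/mol
n = 150.1 / 74.04 = 2.03 ≈ 2
Molecular formula = (C2H2O3)2 = C4H4O6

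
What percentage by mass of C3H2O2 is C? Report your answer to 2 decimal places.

51.44%

Molar mass = 3(12.01) + 2(1.008) + 2(16.00) = 70.046 g/mol
Mass of C per mole = 3 × 12.01 = 36.030 g
% C = 36.030 / 70.046 × 100 = 51.44%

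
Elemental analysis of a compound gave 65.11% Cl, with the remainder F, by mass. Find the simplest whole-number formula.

Assume 100 g: 65.11 g Cl, 34.89 g F.
Cl: 65.11 g ÷ 35.45 g/mol = 1.837 mol
F: 34.89 g ÷ 19.00 g/mol = 1.836 mol
Ratios (÷ 1.836): Cl 1.000, F 1.000
→ ClF

ClF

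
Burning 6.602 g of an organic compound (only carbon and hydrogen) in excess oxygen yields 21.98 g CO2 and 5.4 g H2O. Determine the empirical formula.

mol C = 21.98 / 44.01 = 0.4994; mass C = 0.4994 × 12.01 = 5.998 g
mol H = 2 × (5.4 / 18.02) = 0.5993; mass H = 0.5993 × 1.008 = 0.6041 g
Divide by the smallest (0.4994 mol C): C 1.000, H 1.200
×5: C 5.00, H 6.00 → C5H6

C5H6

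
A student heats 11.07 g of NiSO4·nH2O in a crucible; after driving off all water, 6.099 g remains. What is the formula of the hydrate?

Mass of water lost = 11.07 − 6.099 = 4.971 g → 4.971 / 18.02 = 0.2759 mol H2O
Molar mass of NiSO4 = 154.76 g/mol → mol NiSO4 = 6.099 / 154.76 = 0.03941
n = 0.2759 / 0.03941 = 7.00 ≈ 7 → NiSO4·7H2O

NiSO4·7H2O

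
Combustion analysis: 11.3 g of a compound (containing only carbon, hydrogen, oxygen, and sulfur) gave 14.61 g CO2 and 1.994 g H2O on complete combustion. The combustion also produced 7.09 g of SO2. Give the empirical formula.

C3H2O2S

mol C = 14.61 / 44.01 = 0.3320; mass C = 0.3320 × 12.01 = 3.987 g
mol H = 2 × (1.994 / 18.02) = 0.2213; mass H = 0.2213 × 1.008 = 0.2231 g
mol S = 7.09 / 64.07 = 0.1107; mass S = 3.549 g
mass O = 11.3 − (7.759) = 3.541 g → mol O = 0.2213
Divide by the smallest (0.1107 mol S): C 3.000, H 2.000, O 2.000, S 1.000
≈ 3:2:2:1 → C3H2O2S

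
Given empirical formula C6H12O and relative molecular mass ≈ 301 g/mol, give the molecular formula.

Empirical-formula mass = 100.16 g/mol
n = 301 / 100.16 = 3.01 ≈ 3
Molecular formula = (C6H12O)3 = C18H36O3

C18H36O3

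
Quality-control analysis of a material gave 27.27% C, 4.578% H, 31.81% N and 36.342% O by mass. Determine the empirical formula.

CH2NO

Assume 100 g: 27.27 g C, 4.578 g H, 31.81 g N, 36.342 g O.
n(C) = 27.27/12.01 = 2.271, n(H) = 4.578/1.008 = 4.542, n(N) = 31.81/14.01 = 2.271, n(O) = 36.342/16.00 = 2.271
Ratios (÷ 2.271): C 1.000, H 2.000, N 1.000, O 1.000
→ CH2NO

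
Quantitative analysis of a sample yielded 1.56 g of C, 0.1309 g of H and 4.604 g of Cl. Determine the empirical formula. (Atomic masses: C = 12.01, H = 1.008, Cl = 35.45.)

CHCl

n(C) = 1.56/12.01 = 0.1299, n(H) = 0.1309/1.008 = 0.1299, n(Cl) = 4.604/35.45 = 0.1299
Ratios (÷ 0.1299): C 1.000, H 1.000, Cl 1.000
Ratio ≈ 1:1:1, so the empirical formula is CHCl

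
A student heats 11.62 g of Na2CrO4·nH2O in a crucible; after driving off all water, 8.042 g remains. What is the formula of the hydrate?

Mass of water lost = 11.62 − 8.042 = 3.578 g → 3.578 / 18.02 = 0.1986 mol H2O
Molar mass of Na2CrO4 = 161.98 g/mol → mol Na2CrO4 = 8.042 / 161.98 = 0.04965
n = 0.1986 / 0.04965 = 4.00 ≈ 4 → Na2CrO4·4H2O

Na2CrO4·4H2O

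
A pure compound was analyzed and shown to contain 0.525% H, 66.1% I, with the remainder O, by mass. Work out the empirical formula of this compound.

Assume 100 g: 0.525 g H, 66.1 g I, 33.38 g O.
n(H) = 0.525/1.008 = 0.5208, n(I) = 66.1/126.90 = 0.5209, n(O) = 33.38/16.00 = 2.086
Divide by the smallest (0.5208 mol H): H 1.000, I 1.000, O 4.006
≈ 1:1:4 → HIO4

HIO4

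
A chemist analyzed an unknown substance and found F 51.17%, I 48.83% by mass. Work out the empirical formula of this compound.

F7I

Assume 100 g: 51.17 g F, 48.83 g I.
F: 51.17 g ÷ 19.00 g/mol = 2.693 mol
I: 48.83 g ÷ 126.90 g/mol = 0.3848 mol
Divide by the smallest (0.3848 mol I): F 6.999, I 1.000
→ F7I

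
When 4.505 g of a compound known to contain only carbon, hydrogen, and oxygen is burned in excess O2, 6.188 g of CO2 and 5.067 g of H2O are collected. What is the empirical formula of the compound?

CH4O

mol C = 6.188 / 44.01 = 0.1406; mass C = 0.1406 × 12.01 = 1.689 g
mol H = 2 × (5.067 / 18.02) = 0.5624; mass H = 0.5624 × 1.008 = 0.5669 g
mass O = 4.505 − (2.256) = 2.249 g → mol O = 0.1406
Ratios (÷ 0.1406): C 1.000, H 4.000, O 1.000
→ CH4O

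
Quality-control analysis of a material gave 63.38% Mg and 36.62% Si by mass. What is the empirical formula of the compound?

Assume 100 g: 63.38 g Mg, 36.62 g Si.
Moles — Mg: 63.38 / 24.31 = 2.607 mol; Si: 36.62 / 28.09 = 1.304 mol
Divide by the smallest (1.304 mol Si): Mg 2.000, Si 1.000
→ Mg2Si

Mg2Si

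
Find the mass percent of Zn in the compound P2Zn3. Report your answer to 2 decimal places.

76.00%

Molar mass = 2(30.97) + 3(65.38) = 258.080 g/mol
Mass of Zn per mole = 3 × 65.38 = 196.140 g
% Zn = 196.140 / 258.080 × 100 = 76.00%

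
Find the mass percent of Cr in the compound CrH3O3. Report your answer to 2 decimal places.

Molar mass = 1(52.00) + 3(1.008) + 3(16.00) = 103.024 g/mol
Mass of Cr per mole = 1 × 52.00 = 52.000 g
% Cr = 52.000 / 103.024 × 100 = 50.47%

50.47%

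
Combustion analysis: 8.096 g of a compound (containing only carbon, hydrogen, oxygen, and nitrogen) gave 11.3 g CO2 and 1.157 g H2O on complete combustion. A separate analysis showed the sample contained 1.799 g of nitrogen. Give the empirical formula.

C4H2N2O3

mol C = 11.3 / 44.01 = 0.2568; mass C = 0.2568 × 12.01 = 3.084 g
mol H = 2 × (1.157 / 18.02) = 0.1284; mass H = 0.1284 × 1.008 = 0.1294 g
mol N = 1.799 / 14.01 = 0.1284
mass O = 8.096 − (5.012) = 3.084 g → mol O = 0.1927
Ratios (÷ 0.1284): C 2.000, H 1.000, N 1.000, O 1.501
Multiply by 2: C 4.00, H 2.00, N 2.00, O 3.00 → C4H2N2O3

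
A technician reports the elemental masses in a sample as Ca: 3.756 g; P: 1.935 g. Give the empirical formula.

Ca3P2

n(Ca) = 3.756/40.08 = 0.09371, n(P) = 1.935/30.97 = 0.06248
Divide by the smallest (0.06248 mol P): Ca 1.500, P 1.000
Scaling by 2: Ca 3.00, P 2.00 → Ca3P2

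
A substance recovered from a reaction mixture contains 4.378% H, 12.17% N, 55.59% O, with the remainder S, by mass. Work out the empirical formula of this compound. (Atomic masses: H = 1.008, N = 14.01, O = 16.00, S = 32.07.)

H5NO4S

Assume 100 g: 4.378 g H, 12.17 g N, 55.59 g O, 27.862 g S.
H: 4.378 g ÷ 1.008 g/mol = 4.343 mol
N: 12.17 g ÷ 14.01 g/mol = 0.8687 mol
O: 55.59 g ÷ 16.00 g/mol = 3.474 mol
S: 27.862 g ÷ 32.07 g/mol = 0.8688 mol
Smallest is N at 0.8687 mol; normalising gives H 5.000, N 1.000, O 4.000, S 1.000
≈ 5:1:4:1 → H5NO4S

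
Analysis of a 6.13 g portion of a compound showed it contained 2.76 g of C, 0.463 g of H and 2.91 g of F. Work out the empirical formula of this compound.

C: 2.76 g ÷ 12.01 g/mol = 0.2298 mol
H: 0.463 g ÷ 1.008 g/mol = 0.4593 mol
F: 2.91 g ÷ 19.00 g/mol = 0.1532 mol
Ratios (÷ 0.1532): C 1.500, H 2.999, F 1.000
Multiply by 2: C 3.00, H 6.00, F 2.00 → C3H6F2

C3H6F2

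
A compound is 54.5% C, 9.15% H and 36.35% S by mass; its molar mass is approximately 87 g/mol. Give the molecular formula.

C4H8S

Assume 100 g: 54.5 g C, 9.15 g H, 36.35 g S.
n(C) = 54.5/12.01 = 4.538, n(H) = 9.15/1.008 = 9.077, n(S) = 36.35/32.07 = 1.133
Ratios (÷ 1.133): C 4.004, H 8.009, S 1.000
→ C4H8S
Empirical-formula mass = 88.17 g/mol
n = 87 / 88.17 = 0.99 ≈ 1
Molecular formula = empirical formula = C4H8S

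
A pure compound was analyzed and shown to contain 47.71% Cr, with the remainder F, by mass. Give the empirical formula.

Assume 100 g: 47.71 g Cr, 52.29 g F.
Cr: 47.71 g ÷ 52.00 g/mol = 0.9175 mol
F: 52.29 g ÷ 19.00 g/mol = 2.752 mol
Ratios (÷ 0.9175): Cr 1.000, F 3.000
Ratio ≈ 1:3, so the empirical formula is CrF3

CrF3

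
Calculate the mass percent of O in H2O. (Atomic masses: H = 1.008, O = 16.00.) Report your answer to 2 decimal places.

Molar mass = 2(1.008) + 1(16.00) = 18.016 g/mol
Mass of O per mole = 1 × 16.00 = 16.000 g
% O = 16.000 / 18.016 × 100 = 88.81%

88.81%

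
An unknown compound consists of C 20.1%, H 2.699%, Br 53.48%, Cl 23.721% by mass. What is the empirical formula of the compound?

C5H8Br2Cl2

Assume 100 g: 20.1 g C, 2.699 g H, 53.48 g Br, 23.721 g Cl.
C: 20.1 g ÷ 12.01 g/mol = 1.674 mol
H: 2.699 g ÷ 1.008 g/mol = 2.678 mol
Br: 53.48 g ÷ 79.90 g/mol = 0.6693 mol
Cl: 23.721 g ÷ 35.45 g/mol = 0.6691 mol
Divide by the smallest (0.6691 mol Cl): C 2.501, H 4.002, Br 1.000, Cl 1.000
Multiply by 2: C 5.00, H 8.00, Br 2.00, Cl 2.00 → C5H8Br2Cl2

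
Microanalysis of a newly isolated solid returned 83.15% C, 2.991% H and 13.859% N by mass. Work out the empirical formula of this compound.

C7H3N

Assume 100 g: 83.15 g C, 2.991 g H, 13.859 g N.
Moles — C: 83.15 / 12.01 = 6.923 mol; H: 2.991 / 1.008 = 2.967 mol; N: 13.859 / 14.01 = 0.9892 mol
Divide by the smallest (0.9892 mol N): C 6.999, H 3.000, N 1.000
→ C7H3N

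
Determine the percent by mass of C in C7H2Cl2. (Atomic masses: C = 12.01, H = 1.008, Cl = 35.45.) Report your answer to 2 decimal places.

53.55%

Molar mass = 7(12.01) + 2(1.008) + 2(35.45) = 156.986 g/mol
Mass of C per mole = 7 × 12.01 = 84.070 g
% C = 84.070 / 156.986 × 100 = 53.55%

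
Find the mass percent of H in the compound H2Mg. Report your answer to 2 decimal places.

7.66%

Molar mass = 2(1.008) + 1(24.31) = 26.326 g/mol
Mass of H per mole = 2 × 1.008 = 2.016 g
% H = 2.016 / 26.326 × 100 = 7.66%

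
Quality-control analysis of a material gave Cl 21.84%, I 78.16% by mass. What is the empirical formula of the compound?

ClI

Assume 100 g: 21.84 g Cl, 78.16 g I.
Moles — Cl: 21.84 / 35.45 = 0.6161 mol; I: 78.16 / 126.90 = 0.6159 mol
Ratios (÷ 0.6159): Cl 1.000, I 1.000
Ratio ≈ 1:1, so the empirical formula is ClI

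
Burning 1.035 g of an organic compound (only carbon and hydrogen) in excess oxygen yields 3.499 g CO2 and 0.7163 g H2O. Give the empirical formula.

mol C = 3.499 / 44.01 = 0.07950; mass C = 0.07950 × 12.01 = 0.9549 g
mol H = 2 × (0.7163 / 18.02) = 0.07950; mass H = 0.07950 × 1.008 = 0.08014 g
Ratios (÷ 0.0795): C 1.000, H 1.000
≈ 1:1 → CH

CH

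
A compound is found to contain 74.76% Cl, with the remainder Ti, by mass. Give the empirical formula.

Assume 100 g: 74.76 g Cl, 25.24 g Ti.
Cl: 74.76 g ÷ 35.45 g/mol = 2.109 mol
Ti: 25.24 g ÷ 47.87 g/mol = 0.5273 mol
Ratios (÷ 0.5273): Cl 4.000, Ti 1.000
Ratio ≈ 4:1, so the empirical formula is Cl4Ti

Cl4Ti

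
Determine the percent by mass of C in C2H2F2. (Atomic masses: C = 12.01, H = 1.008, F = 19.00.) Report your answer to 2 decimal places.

Molar mass = 2(12.01) + 2(1.008) + 2(19.00) = 64.036 g/mol
Mass of C per mole = 2 × 12.01 = 24.020 g
% C = 24.020 / 64.036 × 100 = 37.51%

37.51%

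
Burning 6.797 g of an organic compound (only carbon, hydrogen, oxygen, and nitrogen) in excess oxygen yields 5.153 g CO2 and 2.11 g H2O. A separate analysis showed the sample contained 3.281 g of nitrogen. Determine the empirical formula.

mol C = 5.153 / 44.01 = 0.1171; mass C = 0.1171 × 12.01 = 1.406 g
mol H = 2 × (2.11 / 18.02) = 0.2342; mass H = 0.2342 × 1.008 = 0.2361 g
mol N = 3.281 / 14.01 = 0.2342
mass O = 6.797 − (4.923) = 1.874 g → mol O = 0.1171
Smallest is C at 0.1171 mol; normalising gives C 1.000, H 2.000, N 2.000, O 1.000
→ CH2N2O

CH2N2O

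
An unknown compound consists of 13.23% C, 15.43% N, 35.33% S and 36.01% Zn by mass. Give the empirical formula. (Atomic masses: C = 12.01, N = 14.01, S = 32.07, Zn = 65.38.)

C2N2S2Zn

Assume 100 g: 13.23 g C, 15.43 g N, 35.33 g S, 36.01 g Zn.
Moles — C: 13.23 / 12.01 = 1.102 mol; N: 15.43 / 14.01 = 1.101 mol; S: 35.33 / 32.07 = 1.102 mol; Zn: 36.01 / 65.38 = 0.5508 mol
Divide by the smallest (0.5508 mol Zn): C 2.000, N 2.000, S 2.000, Zn 1.000
Ratio ≈ 2:2:2:1, so the empirical formula is C2N2S2Zn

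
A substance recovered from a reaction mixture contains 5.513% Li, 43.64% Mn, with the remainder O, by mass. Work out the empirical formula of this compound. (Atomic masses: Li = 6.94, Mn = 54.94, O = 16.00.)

Assume 100 g: 5.513 g Li, 43.64 g Mn, 50.847 g O.
Li: 5.513 g ÷ 6.94 g/mol = 0.7944 mol
Mn: 43.64 g ÷ 54.94 g/mol = 0.7943 mol
O: 50.847 g ÷ 16.00 g/mol = 3.178 mol
Ratios (÷ 0.7943): Li 1.000, Mn 1.000, O 4.001
Ratio ≈ 1:1:4, so the empirical formula is LiMnO4

LiMnO4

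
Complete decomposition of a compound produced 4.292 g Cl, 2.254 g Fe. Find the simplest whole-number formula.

Moles — Cl: 4.292 / 35.45 = 0.1211 mol; Fe: 2.254 / 55.85 = 0.04036 mol
Ratios (÷ 0.04036): Cl 3.000, Fe 1.000
→ Cl3Fe

Cl3Fe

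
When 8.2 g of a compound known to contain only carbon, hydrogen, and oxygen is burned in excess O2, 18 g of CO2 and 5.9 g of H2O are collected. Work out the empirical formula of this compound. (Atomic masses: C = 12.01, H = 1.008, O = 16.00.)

mol C = 18 / 44.01 = 0.4090; mass C = 0.4090 × 12.01 = 4.912 g
mol H = 2 × (5.9 / 18.02) = 0.6548; mass H = 0.6548 × 1.008 = 0.6601 g
mass O = 8.2 − (5.572) = 2.628 g → mol O = 0.1642
Ratios (÷ 0.1642): C 2.490, H 3.987, O 1.000
×2: C 4.98, H 7.97, O 2.00 → C5H8O2

C5H8O2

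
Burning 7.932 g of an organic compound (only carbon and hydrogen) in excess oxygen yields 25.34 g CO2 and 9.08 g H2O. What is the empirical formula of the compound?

mol C = 25.34 / 44.01 = 0.5758; mass C = 0.5758 × 12.01 = 6.915 g
mol H = 2 × (9.08 / 18.02) = 1.008; mass H = 1.008 × 1.008 = 1.016 g
Ratios (÷ 0.5758): C 1.000, H 1.750
Scaling by 4: C 4.00, H 7.00 → C4H7

C4H7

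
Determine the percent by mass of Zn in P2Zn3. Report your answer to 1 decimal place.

Molar mass = 2(30.97) + 3(65.38) = 258.080 g/mol
Mass of Zn per mole = 3 × 65.38 = 196.140 g
% Zn = 196.140 / 258.080 × 100 = 76.0%

76.0%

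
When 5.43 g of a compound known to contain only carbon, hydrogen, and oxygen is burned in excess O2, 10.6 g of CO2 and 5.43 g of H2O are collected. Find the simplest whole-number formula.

mol C = 10.6 / 44.01 = 0.2409; mass C = 0.2409 × 12.01 = 2.893 g
mol H = 2 × (5.43 / 18.02) = 0.6027; mass H = 0.6027 × 1.008 = 0.6075 g
mass O = 5.43 − (3.500) = 1.930 g → mol O = 0.1206
Divide by the smallest (0.1206 mol O): C 1.997, H 4.997, O 1.000
Ratio ≈ 2:5:1, so the empirical formula is C2H5O

C2H5O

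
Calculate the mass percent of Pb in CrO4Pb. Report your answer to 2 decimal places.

64.11%

Molar mass = 1(52.00) + 4(16.00) + 1(207.2) = 323.200 g/mol
Mass of Pb per mole = 1 × 207.2 = 207.200 g
% Pb = 207.200 / 323.200 × 100 = 64.11%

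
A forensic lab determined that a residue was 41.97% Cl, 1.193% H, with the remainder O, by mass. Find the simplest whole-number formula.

Assume 100 g: 41.97 g Cl, 1.193 g H, 56.837 g O.
Cl: 41.97 g ÷ 35.45 g/mol = 1.184 mol
H: 1.193 g ÷ 1.008 g/mol = 1.184 mol
O: 56.837 g ÷ 16.00 g/mol = 3.552 mol
Smallest is H at 1.184 mol; normalising gives Cl 1.000, H 1.000, O 3.001
≈ 1:1:3 → ClHO3

ClHO3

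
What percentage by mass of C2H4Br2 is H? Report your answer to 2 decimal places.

2.15%

Molar mass = 2(12.01) + 4(1.008) + 2(79.90) = 187.852 g/mol
Mass of H per mole = 4 × 1.008 = 4.032 g
% H = 4.032 / 187.852 × 100 = 2.15%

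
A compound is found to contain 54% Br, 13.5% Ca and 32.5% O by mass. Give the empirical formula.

Br2CaO6

Assume 100 g: 54 g Br, 13.5 g Ca, 32.5 g O.
Moles — Br: 54 / 79.90 = 0.6758 mol; Ca: 13.5 / 40.08 = 0.3368 mol; O: 32.5 / 16.00 = 2.031 mol
Ratios (÷ 0.3368): Br 2.007, Ca 1.000, O 6.031
→ Br2CaO6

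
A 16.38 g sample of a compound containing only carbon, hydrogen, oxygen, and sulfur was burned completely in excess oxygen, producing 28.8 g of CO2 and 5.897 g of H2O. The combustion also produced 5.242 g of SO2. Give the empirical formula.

mol C = 28.8 / 44.01 = 0.6544; mass C = 0.6544 × 12.01 = 7.859 g
mol H = 2 × (5.897 / 18.02) = 0.6545; mass H = 0.6545 × 1.008 = 0.6597 g
mol S = 5.242 / 64.07 = 0.08182; mass S = 2.624 g
mass O = 16.38 − (11.14) = 5.237 g → mol O = 0.3273
Smallest is S at 0.08182 mol; normalising gives C 7.998, H 8.000, O 4.001, S 1.000
→ C8H8O4S

C8H8O4S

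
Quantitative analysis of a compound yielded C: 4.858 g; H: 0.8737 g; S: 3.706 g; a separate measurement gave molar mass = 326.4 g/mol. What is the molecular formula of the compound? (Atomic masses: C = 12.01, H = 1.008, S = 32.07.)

n(C) = 4.858/12.01 = 0.4045, n(H) = 0.8737/1.008 = 0.8668, n(S) = 3.706/32.07 = 0.1156
Divide by the smallest (0.1156 mol S): C 3.500, H 7.501, S 1.000
Multiply by 2: C 7.00, H 15.00, S 2.00 → C7H15S2
Empirical-formula mass = 163.33 g/mol
n = 326.4 / 163.33 = 2.00 ≈ 2
Molecular formula = (C7H15S2)×2 = C14H30S4

C14H30S4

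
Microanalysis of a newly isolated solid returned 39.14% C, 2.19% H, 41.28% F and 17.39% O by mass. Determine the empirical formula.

C3H2F2O

Assume 100 g: 39.14 g C, 2.19 g H, 41.28 g F, 17.39 g O.
Moles — C: 39.14 / 12.01 = 3.259 mol; H: 2.19 / 1.008 = 2.173 mol; F: 41.28 / 19.00 = 2.173 mol; O: 17.39 / 16.00 = 1.087 mol
Ratios (÷ 1.087): C 2.998, H 1.999, F 1.999, O 1.000
≈ 3:2:2:1 → C3H2F2O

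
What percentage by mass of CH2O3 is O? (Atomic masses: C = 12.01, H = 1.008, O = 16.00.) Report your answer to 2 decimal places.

Molar mass = 1(12.01) + 2(1.008) + 3(16.00) = 62.026 g/mol
Mass of O per mole = 3 × 16.00 = 48.000 g
% O = 48.000 / 62.026 × 100 = 77.39%

77.39%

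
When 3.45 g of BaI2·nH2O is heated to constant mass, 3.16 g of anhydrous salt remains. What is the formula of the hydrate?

BaI2·2H2O

Mass of water lost = 3.45 − 3.16 = 0.29 g → 0.29 / 18.02 = 0.01609 mol H2O
Molar mass of BaI2 = 391.13 g/mol → mol BaI2 = 3.16 / 391.13 = 0.008079
n = 0.01609 / 0.008079 = 1.99 ≈ 2 → BaI2·2H2O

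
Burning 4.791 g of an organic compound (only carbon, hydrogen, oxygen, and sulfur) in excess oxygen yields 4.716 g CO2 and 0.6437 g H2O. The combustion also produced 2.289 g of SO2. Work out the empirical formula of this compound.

C3H2O4S

mol C = 4.716 / 44.01 = 0.1072; mass C = 0.1072 × 12.01 = 1.287 g
mol H = 2 × (0.6437 / 18.02) = 0.07144; mass H = 0.07144 × 1.008 = 0.07201 g
mol S = 2.289 / 64.07 = 0.03573; mass S = 1.146 g
mass O = 4.791 − (2.505) = 2.286 g → mol O = 0.1429
Divide by the smallest (0.03573 mol S): C 2.999, H 2.000, O 4.000, S 1.000
→ C3H2O4S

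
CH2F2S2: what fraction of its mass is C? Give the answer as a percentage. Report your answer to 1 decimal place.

10.3%

Molar mass = 1(12.01) + 2(1.008) + 2(19.00) + 2(32.07) = 116.166 g/mol
Mass of C per mole = 1 × 12.01 = 12.010 g
% C = 12.010 / 116.166 × 100 = 10.3%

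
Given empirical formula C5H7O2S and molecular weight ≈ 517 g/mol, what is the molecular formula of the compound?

C20H28O8S4

Empirical-formula mass = 131.18 g/mol
n = 517 / 131.18 = 3.94 ≈ 4
Molecular formula = (C5H7O2S)4 = C20H28O8S4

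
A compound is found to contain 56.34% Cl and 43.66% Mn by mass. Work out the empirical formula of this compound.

Assume 100 g: 56.34 g Cl, 43.66 g Mn.
n(Cl) = 56.34/35.45 = 1.589, n(Mn) = 43.66/54.94 = 0.7947
Smallest is Mn at 0.7947 mol; normalising gives Cl 2.000, Mn 1.000
≈ 2:1 → Cl2Mn

Cl2Mn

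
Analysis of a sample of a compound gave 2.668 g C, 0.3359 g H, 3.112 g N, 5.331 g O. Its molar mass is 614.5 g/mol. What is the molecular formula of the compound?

C: 2.668 g ÷ 12.01 g/mol = 0.2221 mol
H: 0.3359 g ÷ 1.008 g/mol = 0.3332 mol
N: 3.112 g ÷ 14.01 g/mol = 0.2221 mol
O: 5.331 g ÷ 16.00 g/mol = 0.3332 mol
Divide by the smallest (0.2221 mol N): C 1.000, H 1.500, N 1.000, O 1.500
Multiply by 2: C 2.00, H 3.00, N 2.00, O 3.00 → C2H3N2O3
Empirical-formula mass = 103.06 g/mol
n = 614.5 / 103.06 = 5.96 ≈ 6
Molecular formula = (C2H3N2O3)×6 = C12H18N12O18

C12H18N12O18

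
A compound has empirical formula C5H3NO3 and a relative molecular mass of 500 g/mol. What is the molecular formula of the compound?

C20H12N4O12

Empirical-formula mass = 125.08 g/mol
n = 500 / 125.08 = 4.00 ≈ 4
Molecular formula = (C5H3NO3)4 = C20H12N4O12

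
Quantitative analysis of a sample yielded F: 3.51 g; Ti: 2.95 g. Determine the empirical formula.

F3Ti

F: 3.51 g ÷ 19.00 g/mol = 0.1847 mol
Ti: 2.95 g ÷ 47.87 g/mol = 0.06163 mol
Smallest is Ti at 0.06163 mol; normalising gives F 2.998, Ti 1.000
→ F3Ti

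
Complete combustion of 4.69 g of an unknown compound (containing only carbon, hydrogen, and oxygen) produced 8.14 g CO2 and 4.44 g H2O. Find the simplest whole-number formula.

mol C = 8.14 / 44.01 = 0.1850; mass C = 0.1850 × 12.01 = 2.221 g
mol H = 2 × (4.44 / 18.02) = 0.4928; mass H = 0.4928 × 1.008 = 0.4967 g
mass O = 4.69 − (2.718) = 1.972 g → mol O = 0.1232
Ratios (÷ 0.1232): C 1.501, H 3.998, O 1.000
×2: C 3.00, H 8.00, O 2.00 → C3H8O2

C3H8O2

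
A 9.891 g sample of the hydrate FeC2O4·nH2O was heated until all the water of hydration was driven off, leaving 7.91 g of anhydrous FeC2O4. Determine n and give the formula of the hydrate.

FeC2O4·2H2O

Mass of water lost = 9.891 − 7.91 = 1.981 g → 1.981 / 18.02 = 0.1099 mol H2O
Molar mass of FeC2O4 = 143.87 g/mol → mol FeC2O4 = 7.91 / 143.87 = 0.05498
n = 0.1099 / 0.05498 = 2.00 ≈ 2 → FeC2O4·2H2O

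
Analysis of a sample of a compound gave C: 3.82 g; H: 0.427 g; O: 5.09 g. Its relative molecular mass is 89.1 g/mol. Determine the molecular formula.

C3H4O3

Moles — C: 3.82 / 12.01 = 0.3181 mol; H: 0.427 / 1.008 = 0.4236 mol; O: 5.09 / 16.00 = 0.3181 mol
Ratios (÷ 0.3181): C 1.000, H 1.332, O 1.000
Scaling by 3: C 3.00, H 4.00, O 3.00 → C3H4O3
Empirical-formula mass = 88.06 g/mol
n = 89.1 / 88.06 = 1.01 ≈ 1
Molecular formula = empirical formula = C3H4O3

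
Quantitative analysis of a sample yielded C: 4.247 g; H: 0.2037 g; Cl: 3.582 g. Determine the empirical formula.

Moles — C: 4.247 / 12.01 = 0.3536 mol; H: 0.2037 / 1.008 = 0.2021 mol; Cl: 3.582 / 35.45 = 0.101 mol
Divide by the smallest (0.101 mol Cl): C 3.500, H 2.000, Cl 1.000
Multiply by 2: C 7.00, H 4.00, Cl 2.00 → C7H4Cl2

C7H4Cl2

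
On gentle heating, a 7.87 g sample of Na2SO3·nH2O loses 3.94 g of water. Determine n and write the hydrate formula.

Na2SO3·7H2O

Mass of anhydrous Na2SO3 = 7.87 − 3.94 = 3.93 g
mol H2O = 3.94 / 18.02 = 0.2186
Molar mass of Na2SO3 = 126.05 g/mol → mol Na2SO3 = 3.93 / 126.05 = 0.03118
n = 0.2186 / 0.03118 = 7.01 ≈ 7 → Na2SO3·7H2O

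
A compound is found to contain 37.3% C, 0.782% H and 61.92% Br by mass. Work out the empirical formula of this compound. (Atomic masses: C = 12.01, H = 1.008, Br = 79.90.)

C4HBr

Assume 100 g: 37.3 g C, 0.782 g H, 61.92 g Br.
n(C) = 37.3/12.01 = 3.106, n(H) = 0.782/1.008 = 0.7758, n(Br) = 61.92/79.90 = 0.775
Smallest is Br at 0.775 mol; normalising gives C 4.008, H 1.001, Br 1.000
→ C4HBr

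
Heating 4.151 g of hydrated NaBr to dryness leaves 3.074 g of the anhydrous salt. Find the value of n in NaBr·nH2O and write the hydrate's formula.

Mass of water lost = 4.151 − 3.074 = 1.077 g → 1.077 / 18.02 = 0.05977 mol H2O
Molar mass of NaBr = 102.89 g/mol → mol NaBr = 3.074 / 102.89 = 0.02988
n = 0.05977 / 0.02988 = 2.00 ≈ 2 → NaBr·2H2O

NaBr·2H2O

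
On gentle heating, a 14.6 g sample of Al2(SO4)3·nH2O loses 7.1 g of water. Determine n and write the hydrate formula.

Al2(SO4)3·18H2O

Mass of anhydrous Al2(SO4)3 = 14.6 − 7.1 = 7.5 g
mol H2O = 7.1 / 18.02 = 0.394
Molar mass of Al2(SO4)3 = 342.17 g/mol → mol Al2(SO4)3 = 7.5 / 342.17 = 0.02192
n = 0.394 / 0.02192 = 17.98 ≈ 18 → Al2(SO4)3·18H2O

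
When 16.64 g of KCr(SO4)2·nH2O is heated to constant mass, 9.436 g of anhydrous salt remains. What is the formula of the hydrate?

KCr(SO4)2·12H2O

Mass of water lost = 16.64 − 9.436 = 7.204 g → 7.204 / 18.02 = 0.3998 mol H2O
Molar mass of KCr(SO4)2 = 283.24 g/mol → mol KCr(SO4)2 = 9.436 / 283.24 = 0.03331
n = 0.3998 / 0.03331 = 12.00 ≈ 12 → KCr(SO4)2·12H2O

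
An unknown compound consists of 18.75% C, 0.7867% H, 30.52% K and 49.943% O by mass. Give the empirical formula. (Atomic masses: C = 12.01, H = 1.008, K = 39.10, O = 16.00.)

C2HKO4

Assume 100 g: 18.75 g C, 0.7867 g H, 30.52 g K, 49.943 g O.
C: 18.75 g ÷ 12.01 g/mol = 1.561 mol
H: 0.7867 g ÷ 1.008 g/mol = 0.7805 mol
K: 30.52 g ÷ 39.10 g/mol = 0.7806 mol
O: 49.943 g ÷ 16.00 g/mol = 3.121 mol
Divide by the smallest (0.7805 mol H): C 2.000, H 1.000, K 1.000, O 4.000
Ratio ≈ 2:1:1:4, so the empirical formula is C2HKO4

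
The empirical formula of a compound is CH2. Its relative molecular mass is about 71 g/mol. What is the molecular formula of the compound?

Empirical-formula mass = 14.03 g/mol
n = 71 / 14.03 = 5.06 ≈ 5
Molecular formula = (CH2)5 = C5H10

C5H10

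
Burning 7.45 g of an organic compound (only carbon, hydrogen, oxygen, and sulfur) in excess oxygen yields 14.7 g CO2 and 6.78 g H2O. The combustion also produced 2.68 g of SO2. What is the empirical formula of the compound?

mol C = 14.7 / 44.01 = 0.3340; mass C = 0.3340 × 12.01 = 4.012 g
mol H = 2 × (6.78 / 18.02) = 0.7525; mass H = 0.7525 × 1.008 = 0.7585 g
mol S = 2.68 / 64.07 = 0.04183; mass S = 1.341 g
mass O = 7.45 − (6.112) = 1.338 g → mol O = 0.08366
Ratios (÷ 0.04183): C 7.985, H 17.990, O 2.000, S 1.000
Ratio ≈ 8:18:2:1, so the empirical formula is C8H18O2S

C8H18O2S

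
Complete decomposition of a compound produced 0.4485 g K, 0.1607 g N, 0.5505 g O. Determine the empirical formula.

KNO3

Moles — K: 0.4485 / 39.10 = 0.01147 mol; N: 0.1607 / 14.01 = 0.01147 mol; O: 0.5505 / 16.00 = 0.03441 mol
Divide by the smallest (0.01147 mol N): K 1.000, N 1.000, O 3.000
Ratio ≈ 1:1:3, so the empirical formula is KNO3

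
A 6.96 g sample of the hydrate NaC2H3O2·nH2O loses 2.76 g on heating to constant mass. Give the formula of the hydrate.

Mass of anhydrous NaC2H3O2 = 6.96 − 2.76 = 4.2 g
mol H2O = 2.76 / 18.02 = 0.1532
Molar mass of NaC2H3O2 = 82.03 g/mol → mol NaC2H3O2 = 4.2 / 82.03 = 0.0512
n = 0.1532 / 0.0512 = 2.99 ≈ 3 → NaC2H3O2·3H2O

NaC2H3O2·3H2O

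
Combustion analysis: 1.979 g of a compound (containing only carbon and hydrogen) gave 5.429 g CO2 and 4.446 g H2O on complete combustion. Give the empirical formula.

CH4

mol C = 5.429 / 44.01 = 0.1234; mass C = 0.1234 × 12.01 = 1.482 g
mol H = 2 × (4.446 / 18.02) = 0.4935; mass H = 0.4935 × 1.008 = 0.4974 g
Smallest is C at 0.1234 mol; normalising gives C 1.000, H 4.000
Ratio ≈ 1:4, so the empirical formula is CH4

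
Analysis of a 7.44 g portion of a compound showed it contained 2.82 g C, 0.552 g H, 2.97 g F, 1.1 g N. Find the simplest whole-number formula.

C3H7F2N

C: 2.82 g ÷ 12.01 g/mol = 0.2348 mol
H: 0.552 g ÷ 1.008 g/mol = 0.5476 mol
F: 2.97 g ÷ 19.00 g/mol = 0.1563 mol
N: 1.1 g ÷ 14.01 g/mol = 0.07852 mol
Ratios (÷ 0.07852): C 2.991, H 6.975, F 1.991, N 1.000
≈ 3:7:2:1 → C3H7F2N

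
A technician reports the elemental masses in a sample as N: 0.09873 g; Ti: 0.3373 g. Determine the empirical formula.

N: 0.09873 g ÷ 14.01 g/mol = 0.007047 mol
Ti: 0.3373 g ÷ 47.87 g/mol = 0.007046 mol
Smallest is Ti at 0.007046 mol; normalising gives N 1.000, Ti 1.000
≈ 1:1 → NTi

NTi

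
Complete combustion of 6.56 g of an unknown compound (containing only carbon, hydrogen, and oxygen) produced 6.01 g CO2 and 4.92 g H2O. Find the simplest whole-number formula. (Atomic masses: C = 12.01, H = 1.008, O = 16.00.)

CH4O2

mol C = 6.01 / 44.01 = 0.1366; mass C = 0.1366 × 12.01 = 1.640 g
mol H = 2 × (4.92 / 18.02) = 0.5461; mass H = 0.5461 × 1.008 = 0.5504 g
mass O = 6.56 − (2.191) = 4.369 g → mol O = 0.2731
Ratios (÷ 0.1366): C 1.000, H 3.999, O 2.000
Ratio ≈ 1:4:2, so the empirical formula is CH4O2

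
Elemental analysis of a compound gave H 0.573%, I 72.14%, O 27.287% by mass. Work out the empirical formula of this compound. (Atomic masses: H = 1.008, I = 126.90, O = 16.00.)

HIO3

Assume 100 g: 0.573 g H, 72.14 g I, 27.287 g O.
n(H) = 0.573/1.008 = 0.5685, n(I) = 72.14/126.90 = 0.5685, n(O) = 27.287/16.00 = 1.705
Divide by the smallest (0.5685 mol H): H 1.000, I 1.000, O 3.000
≈ 1:1:3 → HIO3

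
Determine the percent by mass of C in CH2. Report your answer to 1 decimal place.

85.6%

Molar mass = 1(12.01) + 2(1.008) = 14.026 g/mol
Mass of C per mole = 1 × 12.01 = 12.010 g
% C = 12.010 / 14.026 × 100 = 85.6%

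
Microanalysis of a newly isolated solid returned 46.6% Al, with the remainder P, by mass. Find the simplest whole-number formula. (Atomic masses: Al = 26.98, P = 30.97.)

AlP

Assume 100 g: 46.6 g Al, 53.4 g P.
n(Al) = 46.6/26.98 = 1.727, n(P) = 53.4/30.97 = 1.724
Smallest is P at 1.724 mol; normalising gives Al 1.002, P 1.000
Ratio ≈ 1:1, so the empirical formula is AlP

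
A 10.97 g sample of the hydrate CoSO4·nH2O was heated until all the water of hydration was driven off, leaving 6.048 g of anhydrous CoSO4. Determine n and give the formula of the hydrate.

CoSO4·7H2O

Mass of water lost = 10.97 − 6.048 = 4.922 g → 4.922 / 18.02 = 0.2731 mol H2O
Molar mass of CoSO4 = 155.00 g/mol → mol CoSO4 = 6.048 / 155.00 = 0.03902
n = 0.2731 / 0.03902 = 7.00 ≈ 7 → CoSO4·7H2O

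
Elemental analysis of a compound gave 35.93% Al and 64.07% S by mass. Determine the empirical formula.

Assume 100 g: 35.93 g Al, 64.07 g S.
Moles — Al: 35.93 / 26.98 = 1.332 mol; S: 64.07 / 32.07 = 1.998 mol
Ratios (÷ 1.332): Al 1.000, S 1.500
Scaling by 2: Al 2.00, S 3.00 → Al2S3

Al2S3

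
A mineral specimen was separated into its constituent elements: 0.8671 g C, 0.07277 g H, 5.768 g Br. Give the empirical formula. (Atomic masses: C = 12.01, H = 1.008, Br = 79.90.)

CHBr

Moles — C: 0.8671 / 12.01 = 0.0722 mol; H: 0.07277 / 1.008 = 0.07219 mol; Br: 5.768 / 79.90 = 0.07219 mol
Divide by the smallest (0.07219 mol Br): C 1.000, H 1.000, Br 1.000
→ CHBr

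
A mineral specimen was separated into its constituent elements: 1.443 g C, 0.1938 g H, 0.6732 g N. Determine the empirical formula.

n(C) = 1.443/12.01 = 0.1201, n(H) = 0.1938/1.008 = 0.1923, n(N) = 0.6732/14.01 = 0.04805
Divide by the smallest (0.04805 mol N): C 2.500, H 4.001, N 1.000
Multiply by 2: C 5.00, H 8.00, N 2.00 → C5H8N2

C5H8N2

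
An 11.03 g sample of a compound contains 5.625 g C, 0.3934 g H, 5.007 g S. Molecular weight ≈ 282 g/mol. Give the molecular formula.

C12H10S4

Moles — C: 5.625 / 12.01 = 0.4684 mol; H: 0.3934 / 1.008 = 0.3903 mol; S: 5.007 / 32.07 = 0.1561 mol
Ratios (÷ 0.1561): C 3.000, H 2.500, S 1.000
Multiply by 2: C 6.00, H 5.00, S 2.00 → C6H5S2
Empirical-formula mass = 141.24 g/mol
n = 282 / 141.24 = 2.00 ≈ 2
Molecular formula = (C6H5S2)×2 = C12H10S4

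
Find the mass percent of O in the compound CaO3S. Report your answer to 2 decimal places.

39.95%

Molar mass = 1(40.08) + 3(16.00) + 1(32.07) = 120.150 g/mol
Mass of O per mole = 3 × 16.00 = 48.000 g
% O = 48.000 / 120.150 × 100 = 39.95%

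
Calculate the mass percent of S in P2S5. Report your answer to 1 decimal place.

72.1%

Molar mass = 2(30.97) + 5(32.07) = 222.290 g/mol
Mass of S per mole = 5 × 32.07 = 160.350 g
% S = 160.350 / 222.290 × 100 = 72.1%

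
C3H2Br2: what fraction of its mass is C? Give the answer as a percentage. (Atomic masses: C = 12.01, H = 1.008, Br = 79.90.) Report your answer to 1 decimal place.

Molar mass = 3(12.01) + 2(1.008) + 2(79.90) = 197.846 g/mol
Mass of C per mole = 3 × 12.01 = 36.030 g
% C = 36.030 / 197.846 × 100 = 18.2%

18.2%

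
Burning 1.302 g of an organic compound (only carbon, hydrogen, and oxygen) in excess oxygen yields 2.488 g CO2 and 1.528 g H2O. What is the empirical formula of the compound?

C2H6O

mol C = 2.488 / 44.01 = 0.05653; mass C = 0.05653 × 12.01 = 0.6790 g
mol H = 2 × (1.528 / 18.02) = 0.1696; mass H = 0.1696 × 1.008 = 0.1709 g
mass O = 1.302 − (0.8499) = 0.4521 g → mol O = 0.02826
Divide by the smallest (0.02826 mol O): C 2.001, H 6.002, O 1.000
Ratio ≈ 2:6:1, so the empirical formula is C2H6O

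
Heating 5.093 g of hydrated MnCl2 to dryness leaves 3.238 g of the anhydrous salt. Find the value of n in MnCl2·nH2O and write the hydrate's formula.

MnCl2·4H2O

Mass of water lost = 5.093 − 3.238 = 1.855 g → 1.855 / 18.02 = 0.1029 mol H2O
Molar mass of MnCl2 = 125.84 g/mol → mol MnCl2 = 3.238 / 125.84 = 0.02573
n = 0.1029 / 0.02573 = 4.00 ≈ 4 → MnCl2·4H2O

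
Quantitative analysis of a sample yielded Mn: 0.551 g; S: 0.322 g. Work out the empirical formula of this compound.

MnS

Mn: 0.551 g ÷ 54.94 g/mol = 0.01003 mol
S: 0.322 g ÷ 32.07 g/mol = 0.01004 mol
Ratios (÷ 0.01003): Mn 1.000, S 1.001
≈ 1:1 → MnS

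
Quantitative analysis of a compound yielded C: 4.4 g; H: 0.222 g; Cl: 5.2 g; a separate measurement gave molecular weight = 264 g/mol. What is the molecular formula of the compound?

C10H6Cl4

Moles — C: 4.4 / 12.01 = 0.3664 mol; H: 0.222 / 1.008 = 0.2202 mol; Cl: 5.2 / 35.45 = 0.1467 mol
Ratios (÷ 0.1467): C 2.498, H 1.501, Cl 1.000
Multiply by 2: C 5.00, H 3.00, Cl 2.00 → C5H3Cl2
Empirical-formula mass = 133.97 g/mol
n = 264 / 133.97 = 1.97 ≈ 2
Molecular formula = (C5H3Cl2)×2 = C10H6Cl4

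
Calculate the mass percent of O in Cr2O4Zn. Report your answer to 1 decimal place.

27.4%

Molar mass = 2(52.00) + 4(16.00) + 1(65.38) = 233.380 g/mol
Mass of O per mole = 4 × 16.00 = 64.000 g
% O = 64.000 / 233.380 × 100 = 27.4%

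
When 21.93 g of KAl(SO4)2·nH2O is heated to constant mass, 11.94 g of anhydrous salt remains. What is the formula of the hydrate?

Mass of water lost = 21.93 − 11.94 = 9.99 g → 9.99 / 18.02 = 0.5544 mol H2O
Molar mass of KAl(SO4)2 = 258.22 g/mol → mol KAl(SO4)2 = 11.94 / 258.22 = 0.04624
n = 0.5544 / 0.04624 = 11.99 ≈ 12 → KAl(SO4)2·12H2O

KAl(SO4)2·12H2O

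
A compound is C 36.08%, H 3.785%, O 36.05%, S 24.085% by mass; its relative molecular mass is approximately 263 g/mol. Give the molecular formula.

Assume 100 g: 36.08 g C, 3.785 g H, 36.05 g O, 24.085 g S.
C: 36.08 g ÷ 12.01 g/mol = 3.004 mol
H: 3.785 g ÷ 1.008 g/mol = 3.755 mol
O: 36.05 g ÷ 16.00 g/mol = 2.253 mol
S: 24.085 g ÷ 32.07 g/mol = 0.751 mol
Ratios (÷ 0.751): C 4.000, H 5.000, O 3.000, S 1.000
→ C4H5O3S
Empirical-formula mass = 133.15 g/mol
n = 263 / 133.15 = 1.98 ≈ 2
Molecular formula = (C4H5O3S)×2 = C8H10O6S2

C8H10O6S2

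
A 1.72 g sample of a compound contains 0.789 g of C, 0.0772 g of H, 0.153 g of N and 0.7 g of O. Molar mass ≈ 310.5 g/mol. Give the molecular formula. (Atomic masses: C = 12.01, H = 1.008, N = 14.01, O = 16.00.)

n(C) = 0.789/12.01 = 0.0657, n(H) = 0.0772/1.008 = 0.07659, n(N) = 0.153/14.01 = 0.01092, n(O) = 0.7/16.00 = 0.04375
Divide by the smallest (0.01092 mol N): C 6.016, H 7.013, N 1.000, O 4.006
Ratio ≈ 6:7:1:4, so the empirical formula is C6H7NO4
Empirical-formula mass = 157.13 g/mol
n = 310.5 / 157.13 = 1.98 ≈ 2
Molecular formula = (C6H7NO4)×2 = C12H14N2O8

C12H14N2O8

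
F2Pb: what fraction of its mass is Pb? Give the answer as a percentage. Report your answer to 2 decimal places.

Molar mass = 2(19.00) + 1(207.2) = 245.200 g/mol
Mass of Pb per mole = 1 × 207.2 = 207.200 g
% Pb = 207.200 / 245.200 × 100 = 84.50%

84.50%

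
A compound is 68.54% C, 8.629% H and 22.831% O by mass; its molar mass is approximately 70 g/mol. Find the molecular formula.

C4H6O

Assume 100 g: 68.54 g C, 8.629 g H, 22.831 g O.
Moles — C: 68.54 / 12.01 = 5.707 mol; H: 8.629 / 1.008 = 8.561 mol; O: 22.831 / 16.00 = 1.427 mol
Smallest is O at 1.427 mol; normalising gives C 3.999, H 5.999, O 1.000
→ C4H6O
Empirical-formula mass = 70.09 g/mol
n = 70 / 70.09 = 1.00 ≈ 1
Molecular formula = empirical formula = C4H6O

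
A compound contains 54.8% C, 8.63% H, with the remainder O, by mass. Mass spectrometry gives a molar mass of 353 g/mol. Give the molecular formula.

C16H30O8

Assume 100 g: 54.8 g C, 8.63 g H, 36.57 g O.
C: 54.8 g ÷ 12.01 g/mol = 4.563 mol
H: 8.63 g ÷ 1.008 g/mol = 8.562 mol
O: 36.57 g ÷ 16.00 g/mol = 2.286 mol
Ratios (÷ 2.286): C 1.996, H 3.746, O 1.000
Multiply by 4: C 7.99, H 14.98, O 4.00 → C8H15O4
Empirical-formula mass = 175.20 g/mol
n = 353 / 175.20 = 2.01 ≈ 2
Molecular formula = (C8H15O4)×2 = C16H30O8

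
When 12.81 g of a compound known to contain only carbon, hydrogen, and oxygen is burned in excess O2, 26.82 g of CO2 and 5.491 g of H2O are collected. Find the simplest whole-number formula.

C2H2O

mol C = 26.82 / 44.01 = 0.6094; mass C = 0.6094 × 12.01 = 7.319 g
mol H = 2 × (5.491 / 18.02) = 0.6094; mass H = 0.6094 × 1.008 = 0.6143 g
mass O = 12.81 − (7.933) = 4.877 g → mol O = 0.3048
Ratios (÷ 0.3048): C 1.999, H 1.999, O 1.000
≈ 2:2:1 → C2H2O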